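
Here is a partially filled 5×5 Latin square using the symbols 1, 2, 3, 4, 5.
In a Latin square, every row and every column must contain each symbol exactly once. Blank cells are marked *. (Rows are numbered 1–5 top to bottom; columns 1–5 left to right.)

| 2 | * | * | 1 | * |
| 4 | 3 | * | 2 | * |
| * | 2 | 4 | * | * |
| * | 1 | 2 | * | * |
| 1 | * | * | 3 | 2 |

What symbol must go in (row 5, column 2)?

Row 3, column 4: row 3 has {2, 4} and column 4 has {1, 2, 3}, leaving only 5.
Row 3, column 1: row 3 has {2, 4, 5} and column 1 has {1, 2, 4}, leaving only 3.
Row 3, column 5: row 3 has {2, 3, 4, 5} and column 5 has {2}, leaving only 1.
Row 2, column 5: row 2 has {2, 3, 4} and column 5 has {1, 2}, leaving only 5.
Row 2, column 3: row 2 has {2, 3, 4, 5} and column 3 has {2, 4}, leaving only 1.
Row 4, column 1: row 4 has {1, 2} and column 1 has {1, 2, 3, 4}, leaving only 5.
Row 4, column 4: row 4 has {1, 2, 5} and column 4 has {1, 2, 3, 5}, leaving only 4.
Row 4, column 5: row 4 has {1, 2, 4, 5} and column 5 has {1, 2, 5}, leaving only 3.
Row 1, column 5: row 1 has {1, 2} and column 5 has {1, 2, 3, 5}, leaving only 4.
Row 1, column 2: row 1 has {1, 2, 4} and column 2 has {1, 2, 3}, leaving only 5.
Row 5 already has {1, 2, 3} and column 2 already has {1, 2, 3, 5}, so row 5, column 2 must be 4.

4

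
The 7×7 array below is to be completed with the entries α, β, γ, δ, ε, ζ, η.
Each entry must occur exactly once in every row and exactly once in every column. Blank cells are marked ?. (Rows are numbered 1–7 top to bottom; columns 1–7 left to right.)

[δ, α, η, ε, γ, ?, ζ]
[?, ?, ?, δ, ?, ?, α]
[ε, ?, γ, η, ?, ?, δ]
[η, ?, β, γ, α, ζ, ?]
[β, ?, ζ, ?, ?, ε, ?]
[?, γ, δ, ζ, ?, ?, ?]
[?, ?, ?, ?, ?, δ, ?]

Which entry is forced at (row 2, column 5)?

η

Row 1, column 6: row 1 has {α, γ, δ, ε, ζ, η} and column 6 has {δ, ε, ζ}, leaving only β.
Row 2, column 3: row 2 has {α, δ} and column 3 has {β, γ, δ, ζ, η}, leaving only ε.
Row 3, column 6: row 3 has {γ, δ, ε, η} and column 6 has {β, δ, ε, ζ}, leaving only α.
Row 4, column 7: row 4 has {α, β, γ, ζ, η} and column 7 has {α, δ, ζ}, leaving only ε.
Row 4, column 2: row 4 has {α, β, γ, ε, ζ, η} and column 2 has {α, γ}, leaving only δ.
Row 5, column 2: row 5 has {β, ε, ζ} and column 2 has {α, γ, δ}, leaving only η.
Row 5, column 4: row 5 has {β, ε, ζ, η} and column 4 has {γ, δ, ε, ζ, η}, leaving only α.
Row 5, column 5: row 5 has {α, β, ε, ζ, η} and column 5 has {α, γ}, leaving only δ.
Row 5, column 7: row 5 has {α, β, δ, ε, ζ, η} and column 7 has {α, δ, ε, ζ}, leaving only γ.
Row 6, column 1: row 6 has {γ, δ, ζ} and column 1 has {β, δ, ε, η}, leaving only α.
Row 6, column 6: row 6 has {α, γ, δ, ζ} and column 6 has {α, β, δ, ε, ζ}, leaving only η.
Row 2, column 6: row 2 has {α, δ, ε} and column 6 has {α, β, δ, ε, ζ, η}, leaving only γ.
Row 2, column 1: row 2 has {α, γ, δ, ε} and column 1 has {α, β, δ, ε, η}, leaving only ζ.
Row 2, column 2: row 2 has {α, γ, δ, ε, ζ} and column 2 has {α, γ, δ, η}, leaving only β.
Row 2 already has {α, β, γ, δ, ε, ζ} and column 5 already has {α, γ, δ}, so row 2, column 5 must be η.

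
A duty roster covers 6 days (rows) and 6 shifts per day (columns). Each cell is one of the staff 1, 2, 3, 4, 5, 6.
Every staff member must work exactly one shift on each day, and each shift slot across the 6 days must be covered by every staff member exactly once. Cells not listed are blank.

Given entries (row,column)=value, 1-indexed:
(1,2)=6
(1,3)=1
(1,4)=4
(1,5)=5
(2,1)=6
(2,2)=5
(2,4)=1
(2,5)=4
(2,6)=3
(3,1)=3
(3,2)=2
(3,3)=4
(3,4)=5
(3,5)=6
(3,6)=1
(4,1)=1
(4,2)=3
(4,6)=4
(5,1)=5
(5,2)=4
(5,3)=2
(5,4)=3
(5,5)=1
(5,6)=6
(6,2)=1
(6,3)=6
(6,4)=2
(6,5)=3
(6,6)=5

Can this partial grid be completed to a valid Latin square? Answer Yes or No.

No

Day 2, shift 3: day 2 together with shift 3 already contain {1, 2, 3, 4, 5, 6} — every symbol — so nothing can go there. The grid has no valid completion.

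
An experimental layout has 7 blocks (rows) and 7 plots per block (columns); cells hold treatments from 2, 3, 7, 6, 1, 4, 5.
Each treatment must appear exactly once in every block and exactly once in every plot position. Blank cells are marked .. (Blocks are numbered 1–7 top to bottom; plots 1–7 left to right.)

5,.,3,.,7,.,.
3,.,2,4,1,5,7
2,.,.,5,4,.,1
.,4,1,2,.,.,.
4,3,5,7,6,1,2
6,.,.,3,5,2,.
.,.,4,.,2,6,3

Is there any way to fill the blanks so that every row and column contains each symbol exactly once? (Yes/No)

No

Block 1, plot 6: block 1 has {3, 7, 5} and plot 6 has {2, 6, 1, 5}, so it must be 4.
Block 1, plot 7: block 1 has {3, 7, 4, 5} and plot 7 has {2, 3, 7, 1}, so it must be 6.
Block 1, plot 4: block 1 has {3, 7, 6, 4, 5} and plot 4 has {2, 3, 7, 4, 5}, so it must be 1.
Now block 7, plot 4: block 7 together with plot 4 already contain {2, 3, 7, 6, 1, 4, 5} — every symbol — so nothing can go there. The grid has no valid completion.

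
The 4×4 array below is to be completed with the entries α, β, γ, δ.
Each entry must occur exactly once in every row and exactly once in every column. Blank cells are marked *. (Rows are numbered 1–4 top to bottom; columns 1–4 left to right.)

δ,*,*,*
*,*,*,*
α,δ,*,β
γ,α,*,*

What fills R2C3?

δ

Row 2, column 1: row 2 has {} and column 1 has {α, γ, δ}, leaving only β.
Row 2, column 2: row 2 has {β} and column 2 has {α, δ}, leaving only γ.
Row 1, column 2: row 1 has {δ} and column 2 has {α, γ, δ}, leaving only β.
Row 3, column 3: row 3 has {α, β, δ} and column 3 has {}, leaving only γ.
Row 1, column 3: row 1 has {β, δ} and column 3 has {γ}, leaving only α.
Row 2 already has {β, γ} and column 3 already has {α, γ}, so row 2, column 3 must be δ.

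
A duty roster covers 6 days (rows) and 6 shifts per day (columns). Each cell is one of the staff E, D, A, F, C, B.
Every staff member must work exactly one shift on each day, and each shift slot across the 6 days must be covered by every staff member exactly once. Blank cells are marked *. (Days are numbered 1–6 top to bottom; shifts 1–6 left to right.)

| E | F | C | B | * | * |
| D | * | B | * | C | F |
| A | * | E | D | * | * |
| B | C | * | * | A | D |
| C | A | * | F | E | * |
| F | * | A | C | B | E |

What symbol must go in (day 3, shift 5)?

F

Day 3 already has {E, D, A} and shift 5 already has {E, A, C, B}, so day 3, shift 5 must be F.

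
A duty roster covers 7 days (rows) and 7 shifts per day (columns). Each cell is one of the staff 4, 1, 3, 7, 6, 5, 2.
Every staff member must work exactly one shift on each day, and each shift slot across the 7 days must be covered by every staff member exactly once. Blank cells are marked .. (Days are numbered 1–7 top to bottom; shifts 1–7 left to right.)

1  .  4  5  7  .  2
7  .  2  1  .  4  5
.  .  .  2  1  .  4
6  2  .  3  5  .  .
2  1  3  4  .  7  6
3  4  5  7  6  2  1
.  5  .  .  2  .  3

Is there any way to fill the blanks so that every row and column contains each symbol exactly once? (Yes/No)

No

Day 5, shift 5: day 5 together with shift 5 already contain {4, 1, 3, 7, 6, 5, 2} — every symbol — so nothing can go there. The grid has no valid completion.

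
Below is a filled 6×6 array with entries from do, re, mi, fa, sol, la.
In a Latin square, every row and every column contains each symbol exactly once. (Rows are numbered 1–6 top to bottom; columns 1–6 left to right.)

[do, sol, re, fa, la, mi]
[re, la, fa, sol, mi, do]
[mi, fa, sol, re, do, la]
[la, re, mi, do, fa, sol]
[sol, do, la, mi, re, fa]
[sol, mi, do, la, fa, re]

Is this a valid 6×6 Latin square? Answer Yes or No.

Every row is a permutation, but column 1 contains sol twice (at rows 5 and 6).

No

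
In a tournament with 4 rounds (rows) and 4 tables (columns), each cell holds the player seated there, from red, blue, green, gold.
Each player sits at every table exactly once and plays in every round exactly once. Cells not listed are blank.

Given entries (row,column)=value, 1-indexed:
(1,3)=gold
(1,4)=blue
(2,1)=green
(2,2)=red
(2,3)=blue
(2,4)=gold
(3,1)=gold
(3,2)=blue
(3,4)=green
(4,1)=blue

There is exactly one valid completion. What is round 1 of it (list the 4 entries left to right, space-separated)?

red green gold blue

Round 1, table 1: round 1 has {blue, gold} and table 1 has {blue, green, gold}, leaving only red.
Round 1, table 2: round 1 has {red, blue, gold} and table 2 has {red, blue}, leaving only green.
So round 1 reads: red green gold blue.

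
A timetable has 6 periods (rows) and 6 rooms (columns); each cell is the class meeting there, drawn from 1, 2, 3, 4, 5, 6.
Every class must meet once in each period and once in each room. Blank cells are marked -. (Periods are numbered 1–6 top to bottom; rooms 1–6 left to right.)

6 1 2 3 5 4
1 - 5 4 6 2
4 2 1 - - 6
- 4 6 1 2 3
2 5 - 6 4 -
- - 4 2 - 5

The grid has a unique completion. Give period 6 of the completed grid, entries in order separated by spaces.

Period 6, room 1: period 6 has {2, 4, 5} and room 1 has {1, 2, 4, 6}, leaving only 3.
Period 6, room 2: period 6 has {2, 3, 4, 5} and room 2 has {1, 2, 4, 5}, leaving only 6.
Period 6, room 5: period 6 has {2, 3, 4, 5, 6} and room 5 has {2, 4, 5, 6}, leaving only 1.
So period 6 reads: 3 6 4 2 1 5.

3 6 4 2 1 5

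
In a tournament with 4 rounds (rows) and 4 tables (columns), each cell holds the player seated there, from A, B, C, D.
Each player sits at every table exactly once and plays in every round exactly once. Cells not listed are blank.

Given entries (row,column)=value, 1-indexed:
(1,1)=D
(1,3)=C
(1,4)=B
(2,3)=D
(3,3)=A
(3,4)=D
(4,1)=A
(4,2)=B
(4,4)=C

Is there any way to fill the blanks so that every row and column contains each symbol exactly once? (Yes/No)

Round 4, table 3: round 4 together with table 3 already contain {A, B, C, D} — every symbol — so nothing can go there. The grid has no valid completion.

No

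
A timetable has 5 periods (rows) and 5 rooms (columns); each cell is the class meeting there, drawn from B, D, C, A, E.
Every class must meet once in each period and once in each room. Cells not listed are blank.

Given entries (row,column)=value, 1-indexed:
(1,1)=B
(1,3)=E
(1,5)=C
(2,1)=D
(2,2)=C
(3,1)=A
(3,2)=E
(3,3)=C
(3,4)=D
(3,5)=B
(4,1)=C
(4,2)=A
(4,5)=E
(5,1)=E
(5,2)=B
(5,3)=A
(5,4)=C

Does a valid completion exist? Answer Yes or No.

Yes

No period or room among the givens repeats a symbol, and propagating forced cells runs into no contradiction.
One valid completion exists (for instance, B D E A C / D C B E A / A E C D B / C A D B E / E B A C D).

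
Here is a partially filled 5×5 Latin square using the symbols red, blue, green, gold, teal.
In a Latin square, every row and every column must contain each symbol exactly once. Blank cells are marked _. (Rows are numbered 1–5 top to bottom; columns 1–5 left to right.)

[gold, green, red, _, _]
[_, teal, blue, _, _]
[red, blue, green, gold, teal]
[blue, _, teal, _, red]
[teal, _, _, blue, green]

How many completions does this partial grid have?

Row 1, column 4: eliminating its row and column leaves {teal}.
Row 1, column 5: eliminating its row and column leaves {blue}.
Row 2, column 1: eliminating its row and column leaves {green}.
Row 2, column 4: eliminating its row and column leaves {red, green}.
Row 2, column 5: eliminating its row and column leaves {gold}.
Row 4, column 2: eliminating its row and column leaves {gold}.
Row 4, column 4: eliminating its row and column leaves {green}.
Row 5, column 2: eliminating its row and column leaves {red, gold}.
Row 5, column 3: eliminating its row and column leaves {gold}.
Only one assignment across all blanks avoids any row or column repeat, giving 1 completion.

1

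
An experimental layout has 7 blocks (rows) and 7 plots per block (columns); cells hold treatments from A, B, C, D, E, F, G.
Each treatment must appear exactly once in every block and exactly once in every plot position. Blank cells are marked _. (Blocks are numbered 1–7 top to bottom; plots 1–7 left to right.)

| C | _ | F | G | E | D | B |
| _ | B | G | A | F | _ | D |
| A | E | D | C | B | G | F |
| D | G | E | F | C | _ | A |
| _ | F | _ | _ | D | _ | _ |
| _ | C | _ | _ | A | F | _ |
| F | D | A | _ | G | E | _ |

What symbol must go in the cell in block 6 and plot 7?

E

Block 1, plot 2: block 1 has {B, C, D, E, F, G} and plot 2 has {B, C, D, E, F, G}, leaving only A.
Block 2, plot 1: block 2 has {A, B, D, F, G} and plot 1 has {A, C, D, F}, leaving only E.
Block 2, plot 6: block 2 has {A, B, D, E, F, G} and plot 6 has {D, E, F, G}, leaving only C.
Block 4, plot 6: block 4 has {A, C, D, E, F, G} and plot 6 has {C, D, E, F, G}, leaving only B.
Block 5, plot 6: block 5 has {D, F} and plot 6 has {B, C, D, E, F, G}, leaving only A.
Block 6, plot 3: block 6 has {A, C, F} and plot 3 has {A, D, E, F, G}, leaving only B.
Block 5, plot 3: block 5 has {A, D, F} and plot 3 has {A, B, D, E, F, G}, leaving only C.
Block 6, plot 1: block 6 has {A, B, C, F} and plot 1 has {A, C, D, E, F}, leaving only G.
Block 6 already has {A, B, C, F, G} and plot 7 already has {A, B, D, F}, so block 6, plot 7 must be E.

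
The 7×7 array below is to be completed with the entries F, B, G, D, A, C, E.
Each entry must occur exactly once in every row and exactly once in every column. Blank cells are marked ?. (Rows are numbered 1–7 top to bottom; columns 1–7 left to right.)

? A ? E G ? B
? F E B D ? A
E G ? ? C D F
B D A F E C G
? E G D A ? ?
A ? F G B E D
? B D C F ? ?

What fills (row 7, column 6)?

A

Row 1, column 3: row 1 has {B, G, A, E} and column 3 has {F, G, D, A, E}, leaving only C.
Row 1, column 6: row 1 has {B, G, A, C, E} and column 6 has {D, C, E}, leaving only F.
Row 1, column 1: row 1 has {F, B, G, A, C, E} and column 1 has {B, A, E}, leaving only D.
Row 2, column 6: row 2 has {F, B, D, A, E} and column 6 has {F, D, C, E}, leaving only G.
Row 7 already has {F, B, D, C} and column 6 already has {F, G, D, C, E}, so row 7, column 6 must be A.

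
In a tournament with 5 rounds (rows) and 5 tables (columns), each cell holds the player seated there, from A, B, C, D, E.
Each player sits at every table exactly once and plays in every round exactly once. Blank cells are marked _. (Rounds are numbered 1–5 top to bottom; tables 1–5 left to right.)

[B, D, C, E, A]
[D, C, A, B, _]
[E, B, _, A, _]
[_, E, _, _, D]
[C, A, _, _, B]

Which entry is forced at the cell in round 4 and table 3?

B

Round 4 already has {D, E} and table 3 already has {A, C}, so round 4, table 3 must be B.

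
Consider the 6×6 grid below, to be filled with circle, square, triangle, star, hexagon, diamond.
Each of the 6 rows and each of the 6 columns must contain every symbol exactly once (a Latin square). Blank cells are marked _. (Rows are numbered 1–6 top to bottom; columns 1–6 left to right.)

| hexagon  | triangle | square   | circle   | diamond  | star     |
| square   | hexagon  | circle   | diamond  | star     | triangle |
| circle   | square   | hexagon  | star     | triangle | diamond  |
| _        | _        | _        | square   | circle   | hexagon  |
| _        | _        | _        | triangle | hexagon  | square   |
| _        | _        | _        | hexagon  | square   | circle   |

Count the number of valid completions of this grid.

4

Row 4, column 1: eliminating its row and column leaves {triangle, star, diamond}.
Row 4, column 2: eliminating its row and column leaves {star, diamond}.
Row 4, column 3: eliminating its row and column leaves {triangle, star, diamond}.
Row 5, column 1: eliminating its row and column leaves {star, diamond}.
Row 5, column 2: eliminating its row and column leaves {circle, star, diamond}.
Row 5, column 3: eliminating its row and column leaves {star, diamond}.
Row 6, column 1: eliminating its row and column leaves {triangle, star, diamond}.
Row 6, column 2: eliminating its row and column leaves {star, diamond}.
Row 6, column 3: eliminating its row and column leaves {triangle, star, diamond}.
Enumerating the assignments across these blanks that avoid any row or column repeat gives 4 completions.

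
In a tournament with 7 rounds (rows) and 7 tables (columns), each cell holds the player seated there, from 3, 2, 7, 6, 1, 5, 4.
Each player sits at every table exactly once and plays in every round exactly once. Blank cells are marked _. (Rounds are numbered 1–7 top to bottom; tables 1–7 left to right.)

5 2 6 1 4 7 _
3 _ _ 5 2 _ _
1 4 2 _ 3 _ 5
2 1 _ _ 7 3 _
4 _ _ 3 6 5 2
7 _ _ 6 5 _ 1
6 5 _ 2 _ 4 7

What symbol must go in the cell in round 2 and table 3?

Round 1, table 7: round 1 has {2, 7, 6, 1, 5, 4} and table 7 has {2, 7, 1, 5}, leaving only 3.
Round 3, table 4: round 3 has {3, 2, 1, 5, 4} and table 4 has {3, 2, 6, 1, 5}, leaving only 7.
Round 3, table 6: round 3 has {3, 2, 7, 1, 5, 4} and table 6 has {3, 7, 5, 4}, leaving only 6.
Round 2, table 6: round 2 has {3, 2, 5} and table 6 has {3, 7, 6, 5, 4}, leaving only 1.
Round 4, table 4: round 4 has {3, 2, 7, 1} and table 4 has {3, 2, 7, 6, 1, 5}, leaving only 4.
Round 4, table 3: round 4 has {3, 2, 7, 1, 4} and table 3 has {2, 6}, leaving only 5.
Round 4, table 7: round 4 has {3, 2, 7, 1, 5, 4} and table 7 has {3, 2, 7, 1, 5}, leaving only 6.
Round 2, table 7: round 2 has {3, 2, 1, 5} and table 7 has {3, 2, 7, 6, 1, 5}, leaving only 4.
Round 2 already has {3, 2, 1, 5, 4} and table 3 already has {2, 6, 5}, so round 2, table 3 must be 7.

7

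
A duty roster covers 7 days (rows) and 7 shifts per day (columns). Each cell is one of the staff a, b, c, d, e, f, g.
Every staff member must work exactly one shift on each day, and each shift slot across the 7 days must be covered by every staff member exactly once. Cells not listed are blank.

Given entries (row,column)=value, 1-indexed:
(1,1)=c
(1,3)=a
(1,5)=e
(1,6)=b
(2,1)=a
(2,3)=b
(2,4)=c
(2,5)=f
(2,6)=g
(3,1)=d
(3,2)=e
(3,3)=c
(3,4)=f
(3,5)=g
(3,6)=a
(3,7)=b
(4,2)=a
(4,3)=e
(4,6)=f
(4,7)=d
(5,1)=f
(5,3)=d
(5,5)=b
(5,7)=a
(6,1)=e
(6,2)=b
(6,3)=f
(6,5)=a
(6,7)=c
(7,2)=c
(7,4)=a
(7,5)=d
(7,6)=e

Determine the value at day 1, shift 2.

Day 2, shift 2: day 2 has {a, b, c, f, g} and shift 2 has {a, b, c, e}, leaving only d.
Day 2, shift 7: day 2 has {a, b, c, d, f, g} and shift 7 has {a, b, c, d}, leaving only e.
Day 4, shift 5: day 4 has {a, d, e, f} and shift 5 has {a, b, d, e, f, g}, leaving only c.
Day 5, shift 2: day 5 has {a, b, d, f} and shift 2 has {a, b, c, d, e}, leaving only g.
Day 1 already has {a, b, c, e} and shift 2 already has {a, b, c, d, e, g}, so day 1, shift 2 must be f.

f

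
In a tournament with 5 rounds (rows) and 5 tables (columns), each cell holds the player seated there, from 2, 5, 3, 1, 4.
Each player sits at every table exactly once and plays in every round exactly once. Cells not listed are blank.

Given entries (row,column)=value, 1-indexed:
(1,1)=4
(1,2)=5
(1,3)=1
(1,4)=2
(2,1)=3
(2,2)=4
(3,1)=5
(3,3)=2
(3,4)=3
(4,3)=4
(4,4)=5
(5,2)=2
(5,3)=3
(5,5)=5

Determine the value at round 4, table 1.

2

Round 1, table 5: round 1 has {2, 5, 1, 4} and table 5 has {5}, leaving only 3.
Round 2, table 3: round 2 has {3, 4} and table 3 has {2, 3, 1, 4}, leaving only 5.
Round 2, table 4: round 2 has {5, 3, 4} and table 4 has {2, 5, 3}, leaving only 1.
Round 2, table 5: round 2 has {5, 3, 1, 4} and table 5 has {5, 3}, leaving only 2.
Round 3, table 2: round 3 has {2, 5, 3} and table 2 has {2, 5, 4}, leaving only 1.
Round 3, table 5: round 3 has {2, 5, 3, 1} and table 5 has {2, 5, 3}, leaving only 4.
Round 4, table 2: round 4 has {5, 4} and table 2 has {2, 5, 1, 4}, leaving only 3.
Round 4, table 5: round 4 has {5, 3, 4} and table 5 has {2, 5, 3, 4}, leaving only 1.
Round 4 already has {5, 3, 1, 4} and table 1 already has {5, 3, 4}, so round 4, table 1 must be 2.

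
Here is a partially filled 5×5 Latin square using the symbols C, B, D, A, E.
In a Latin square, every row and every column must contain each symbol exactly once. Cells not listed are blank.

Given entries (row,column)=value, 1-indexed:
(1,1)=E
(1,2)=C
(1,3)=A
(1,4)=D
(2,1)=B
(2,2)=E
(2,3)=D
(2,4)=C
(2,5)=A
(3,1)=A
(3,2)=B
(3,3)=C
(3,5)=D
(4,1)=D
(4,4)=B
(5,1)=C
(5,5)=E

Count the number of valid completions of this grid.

Row 1, column 5: eliminating its row and column leaves {B}.
Row 3, column 4: eliminating its row and column leaves {E}.
Row 4, column 2: eliminating its row and column leaves {A}.
Row 4, column 3: eliminating its row and column leaves {E}.
Row 4, column 5: eliminating its row and column leaves {C}.
Row 5, column 2: eliminating its row and column leaves {D, A}.
Row 5, column 3: eliminating its row and column leaves {B}.
Row 5, column 4: eliminating its row and column leaves {A}.
Only one assignment across all blanks avoids any row or column repeat, giving 1 completion.

1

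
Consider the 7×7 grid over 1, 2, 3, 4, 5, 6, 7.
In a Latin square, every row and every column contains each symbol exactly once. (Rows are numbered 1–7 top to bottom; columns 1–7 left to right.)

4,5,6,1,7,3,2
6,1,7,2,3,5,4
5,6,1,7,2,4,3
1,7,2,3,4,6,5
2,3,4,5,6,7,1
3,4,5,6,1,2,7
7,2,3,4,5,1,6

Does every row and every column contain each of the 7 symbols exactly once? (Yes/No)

Each row is a permutation of the 7 symbols, and so is each column.

Yes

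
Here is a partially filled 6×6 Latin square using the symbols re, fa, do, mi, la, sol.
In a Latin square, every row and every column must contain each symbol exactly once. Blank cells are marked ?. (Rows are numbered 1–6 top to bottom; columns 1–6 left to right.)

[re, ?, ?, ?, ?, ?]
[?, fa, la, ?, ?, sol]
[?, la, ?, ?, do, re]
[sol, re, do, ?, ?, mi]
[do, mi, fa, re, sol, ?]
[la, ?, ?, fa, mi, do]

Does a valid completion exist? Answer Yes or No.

No row or column among the givens repeats a symbol, and propagating forced cells runs into no contradiction.
One valid completion exists (for instance, re do mi sol la fa / mi fa la do re sol / fa la sol mi do re / sol re do la fa mi / do mi fa re sol la / la sol re fa mi do).

Yes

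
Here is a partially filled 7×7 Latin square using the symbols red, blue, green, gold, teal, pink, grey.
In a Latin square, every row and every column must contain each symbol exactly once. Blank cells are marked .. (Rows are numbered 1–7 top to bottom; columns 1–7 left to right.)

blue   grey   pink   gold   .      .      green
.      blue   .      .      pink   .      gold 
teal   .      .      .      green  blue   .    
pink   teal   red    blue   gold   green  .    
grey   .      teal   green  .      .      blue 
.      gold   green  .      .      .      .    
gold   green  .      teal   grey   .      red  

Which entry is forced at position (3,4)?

Row 2, column 3: row 2 has {blue, gold, pink} and column 3 has {red, green, teal, pink}, leaving only grey.
Row 2, column 4: row 2 has {blue, gold, pink, grey} and column 4 has {blue, green, gold, teal}, leaving only red.
Row 2, column 1: row 2 has {red, blue, gold, pink, grey} and column 1 has {blue, gold, teal, pink, grey}, leaving only green.
Row 2, column 6: row 2 has {red, blue, green, gold, pink, grey} and column 6 has {blue, green}, leaving only teal.
Row 1, column 6: row 1 has {blue, green, gold, pink, grey} and column 6 has {blue, green, teal}, leaving only red.
Row 1, column 5: row 1 has {red, blue, green, gold, pink, grey} and column 5 has {green, gold, pink, grey}, leaving only teal.
Row 3, column 3: row 3 has {blue, green, teal} and column 3 has {red, green, teal, pink, grey}, leaving only gold.
Row 4, column 7: row 4 has {red, blue, green, gold, teal, pink} and column 7 has {red, blue, green, gold}, leaving only grey.
Row 3, column 7: row 3 has {blue, green, gold, teal} and column 7 has {red, blue, green, gold, grey}, leaving only pink.
Row 3 already has {blue, green, gold, teal, pink} and column 4 already has {red, blue, green, gold, teal}, so row 3, column 4 must be grey.

grey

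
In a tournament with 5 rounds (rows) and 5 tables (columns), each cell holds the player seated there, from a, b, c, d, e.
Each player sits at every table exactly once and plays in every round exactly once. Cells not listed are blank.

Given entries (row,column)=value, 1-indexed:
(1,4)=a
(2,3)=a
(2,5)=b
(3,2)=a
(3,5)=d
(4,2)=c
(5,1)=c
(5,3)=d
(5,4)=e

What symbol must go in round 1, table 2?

Round 5, table 2: round 5 has {c, d, e} and table 2 has {a, c}, leaving only b.
Round 5, table 5: round 5 has {b, c, d, e} and table 5 has {b, d}, leaving only a.
Round 4, table 5: round 4 has {c} and table 5 has {a, b, d}, leaving only e.
Round 1, table 5: round 1 has {a} and table 5 has {a, b, d, e}, leaving only c.
Round 4, table 3: round 4 has {c, e} and table 3 has {a, d}, leaving only b.
Round 1, table 3: round 1 has {a, c} and table 3 has {a, b, d}, leaving only e.
Round 1 already has {a, c, e} and table 2 already has {a, b, c}, so round 1, table 2 must be d.

d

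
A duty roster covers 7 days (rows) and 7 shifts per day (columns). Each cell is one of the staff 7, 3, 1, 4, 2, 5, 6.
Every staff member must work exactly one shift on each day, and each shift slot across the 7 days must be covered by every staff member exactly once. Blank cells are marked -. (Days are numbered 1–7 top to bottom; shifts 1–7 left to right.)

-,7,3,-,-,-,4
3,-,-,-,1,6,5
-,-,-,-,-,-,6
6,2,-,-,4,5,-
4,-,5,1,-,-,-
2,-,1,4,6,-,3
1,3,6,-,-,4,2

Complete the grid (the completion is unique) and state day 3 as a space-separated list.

Day 1, shift 1: day 1 has {7, 3, 4} and shift 1 has {3, 1, 4, 2, 6}, leaving only 5.
Day 3, shift 1: day 3 has {6} and shift 1 has {3, 1, 4, 2, 5, 6}, leaving only 7.
Day 1, shift 5: day 1 has {7, 3, 4, 5} and shift 5 has {1, 4, 6}, leaving only 2.
Day 1, shift 4: day 1 has {7, 3, 4, 2, 5} and shift 4 has {1, 4}, leaving only 6.
Day 1, shift 6: day 1 has {7, 3, 4, 2, 5, 6} and shift 6 has {4, 5, 6}, leaving only 1.
Day 2, shift 2: day 2 has {3, 1, 5, 6} and shift 2 has {7, 3, 2}, leaving only 4.
Day 4, shift 3: day 4 has {4, 2, 5, 6} and shift 3 has {3, 1, 5, 6}, leaving only 7.
Day 2, shift 3: day 2 has {3, 1, 4, 5, 6} and shift 3 has {7, 3, 1, 5, 6}, leaving only 2.
Day 3, shift 3: day 3 has {7, 6} and shift 3 has {7, 3, 1, 2, 5, 6}, leaving only 4.
Day 2, shift 4: day 2 has {3, 1, 4, 2, 5, 6} and shift 4 has {1, 4, 6}, leaving only 7.
Day 4, shift 4: day 4 has {7, 4, 2, 5, 6} and shift 4 has {7, 1, 4, 6}, leaving only 3.
Day 4, shift 7: day 4 has {7, 3, 4, 2, 5, 6} and shift 7 has {3, 4, 2, 5, 6}, leaving only 1.
Day 5, shift 2: day 5 has {1, 4, 5} and shift 2 has {7, 3, 4, 2}, leaving only 6.
Day 5, shift 7: day 5 has {1, 4, 5, 6} and shift 7 has {3, 1, 4, 2, 5, 6}, leaving only 7.
Day 5, shift 5: day 5 has {7, 1, 4, 5, 6} and shift 5 has {1, 4, 2, 6}, leaving only 3.
Day 3, shift 5: day 3 has {7, 4, 6} and shift 5 has {3, 1, 4, 2, 6}, leaving only 5.
Day 3, shift 2: day 3 has {7, 4, 5, 6} and shift 2 has {7, 3, 4, 2, 6}, leaving only 1.
Day 3, shift 4: day 3 has {7, 1, 4, 5, 6} and shift 4 has {7, 3, 1, 4, 6}, leaving only 2.
Day 3, shift 6: day 3 has {7, 1, 4, 2, 5, 6} and shift 6 has {1, 4, 5, 6}, leaving only 3.
So day 3 reads: 7 1 4 2 5 3 6.

7 1 4 2 5 3 6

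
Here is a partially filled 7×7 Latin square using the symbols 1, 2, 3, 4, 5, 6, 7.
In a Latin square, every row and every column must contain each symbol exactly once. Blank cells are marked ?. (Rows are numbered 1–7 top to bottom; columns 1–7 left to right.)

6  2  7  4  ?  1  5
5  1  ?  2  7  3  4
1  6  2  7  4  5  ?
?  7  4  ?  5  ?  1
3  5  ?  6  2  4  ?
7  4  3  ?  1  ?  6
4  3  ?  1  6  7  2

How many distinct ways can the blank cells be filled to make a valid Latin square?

1

Row 1, column 5: eliminating its row and column leaves {3}.
Row 2, column 3: eliminating its row and column leaves {6}.
Row 3, column 7: eliminating its row and column leaves {3}.
Row 4, column 1: eliminating its row and column leaves {2}.
Row 4, column 4: eliminating its row and column leaves {3}.
Row 4, column 6: eliminating its row and column leaves {2, 6}.
Row 5, column 3: eliminating its row and column leaves {1}.
Row 5, column 7: eliminating its row and column leaves {7}.
Row 6, column 4: eliminating its row and column leaves {5}.
Row 6, column 6: eliminating its row and column leaves {2}.
Row 7, column 3: eliminating its row and column leaves {5}.
Only one assignment across all blanks avoids any row or column repeat, giving 1 completion.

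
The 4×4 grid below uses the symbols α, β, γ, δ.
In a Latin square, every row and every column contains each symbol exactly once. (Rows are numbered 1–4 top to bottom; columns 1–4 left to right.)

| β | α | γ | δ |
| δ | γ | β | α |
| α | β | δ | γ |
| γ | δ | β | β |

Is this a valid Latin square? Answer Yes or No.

No

Row 4 contains β twice (at columns 3 and 4), so it is not a permutation.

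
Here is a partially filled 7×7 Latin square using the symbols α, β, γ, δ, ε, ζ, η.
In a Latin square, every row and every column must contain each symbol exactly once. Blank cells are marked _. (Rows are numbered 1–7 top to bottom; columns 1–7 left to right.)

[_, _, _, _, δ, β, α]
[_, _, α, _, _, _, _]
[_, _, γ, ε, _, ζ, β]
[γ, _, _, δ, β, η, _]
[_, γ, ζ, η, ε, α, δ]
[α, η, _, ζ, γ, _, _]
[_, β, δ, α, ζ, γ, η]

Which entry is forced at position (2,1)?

Row 1, column 4: row 1 has {α, β, δ} and column 4 has {α, δ, ε, ζ, η}, leaving only γ.
Row 2, column 4: row 2 has {α} and column 4 has {α, γ, δ, ε, ζ, η}, leaving only β.
Row 2, column 5: row 2 has {α, β} and column 5 has {β, γ, δ, ε, ζ}, leaving only η.
Row 3, column 5: row 3 has {β, γ, ε, ζ} and column 5 has {β, γ, δ, ε, ζ, η}, leaving only α.
Row 3, column 2: row 3 has {α, β, γ, ε, ζ} and column 2 has {β, γ, η}, leaving only δ.
Row 3, column 1: row 3 has {α, β, γ, δ, ε, ζ} and column 1 has {α, γ}, leaving only η.
Row 4, column 3: row 4 has {β, γ, δ, η} and column 3 has {α, γ, δ, ζ}, leaving only ε.
Row 1, column 3: row 1 has {α, β, γ, δ} and column 3 has {α, γ, δ, ε, ζ}, leaving only η.
Row 4, column 7: row 4 has {β, γ, δ, ε, η} and column 7 has {α, β, δ, η}, leaving only ζ.
Row 4, column 2: row 4 has {β, γ, δ, ε, ζ, η} and column 2 has {β, γ, δ, η}, leaving only α.
Row 5, column 1: row 5 has {α, γ, δ, ε, ζ, η} and column 1 has {α, γ, η}, leaving only β.
Row 6, column 3: row 6 has {α, γ, ζ, η} and column 3 has {α, γ, δ, ε, ζ, η}, leaving only β.
Row 6, column 7: row 6 has {α, β, γ, ζ, η} and column 7 has {α, β, δ, ζ, η}, leaving only ε.
Row 2, column 7: row 2 has {α, β, η} and column 7 has {α, β, δ, ε, ζ, η}, leaving only γ.
Row 6, column 6: row 6 has {α, β, γ, ε, ζ, η} and column 6 has {α, β, γ, ζ, η}, leaving only δ.
Row 2, column 6: row 2 has {α, β, γ, η} and column 6 has {α, β, γ, δ, ζ, η}, leaving only ε.
Row 2, column 2: row 2 has {α, β, γ, ε, η} and column 2 has {α, β, γ, δ, η}, leaving only ζ.
Row 2 already has {α, β, γ, ε, ζ, η} and column 1 already has {α, β, γ, η}, so row 2, column 1 must be δ.

δ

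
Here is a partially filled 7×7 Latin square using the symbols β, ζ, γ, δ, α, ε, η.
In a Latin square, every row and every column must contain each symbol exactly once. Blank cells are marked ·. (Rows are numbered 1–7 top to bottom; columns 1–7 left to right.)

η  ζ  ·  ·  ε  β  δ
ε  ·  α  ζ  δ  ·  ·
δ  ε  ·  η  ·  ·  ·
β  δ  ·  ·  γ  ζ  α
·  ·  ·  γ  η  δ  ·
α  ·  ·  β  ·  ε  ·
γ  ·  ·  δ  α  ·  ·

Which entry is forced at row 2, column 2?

η

Row 1, column 3: row 1 has {β, ζ, δ, ε, η} and column 3 has {α}, leaving only γ.
Row 1, column 4: row 1 has {β, ζ, γ, δ, ε, η} and column 4 has {β, ζ, γ, δ, η}, leaving only α.
Row 4, column 4: row 4 has {β, ζ, γ, δ, α} and column 4 has {β, ζ, γ, δ, α, η}, leaving only ε.
Row 4, column 3: row 4 has {β, ζ, γ, δ, α, ε} and column 3 has {γ, α}, leaving only η.
Row 5, column 1: row 5 has {γ, δ, η} and column 1 has {β, γ, δ, α, ε, η}, leaving only ζ.
Row 6, column 5: row 6 has {β, α, ε} and column 5 has {γ, δ, α, ε, η}, leaving only ζ.
Row 3, column 5: row 3 has {δ, ε, η} and column 5 has {ζ, γ, δ, α, ε, η}, leaving only β.
Row 3, column 3: row 3 has {β, δ, ε, η} and column 3 has {γ, α, η}, leaving only ζ.
Row 3, column 7: row 3 has {β, ζ, δ, ε, η} and column 7 has {δ, α}, leaving only γ.
Row 3, column 6: row 3 has {β, ζ, γ, δ, ε, η} and column 6 has {β, ζ, δ, ε}, leaving only α.
Row 6, column 3: row 6 has {β, ζ, α, ε} and column 3 has {ζ, γ, α, η}, leaving only δ.
Row 6, column 7: row 6 has {β, ζ, δ, α, ε} and column 7 has {γ, δ, α}, leaving only η.
Row 2, column 7: row 2 has {ζ, δ, α, ε} and column 7 has {γ, δ, α, η}, leaving only β.
Row 5, column 7: row 5 has {ζ, γ, δ, η} and column 7 has {β, γ, δ, α, η}, leaving only ε.
Row 5, column 3: row 5 has {ζ, γ, δ, ε, η} and column 3 has {ζ, γ, δ, α, η}, leaving only β.
Row 5, column 2: row 5 has {β, ζ, γ, δ, ε, η} and column 2 has {ζ, δ, ε}, leaving only α.
Row 6, column 2: row 6 has {β, ζ, δ, α, ε, η} and column 2 has {ζ, δ, α, ε}, leaving only γ.
Row 2 already has {β, ζ, δ, α, ε} and column 2 already has {ζ, γ, δ, α, ε}, so row 2, column 2 must be η.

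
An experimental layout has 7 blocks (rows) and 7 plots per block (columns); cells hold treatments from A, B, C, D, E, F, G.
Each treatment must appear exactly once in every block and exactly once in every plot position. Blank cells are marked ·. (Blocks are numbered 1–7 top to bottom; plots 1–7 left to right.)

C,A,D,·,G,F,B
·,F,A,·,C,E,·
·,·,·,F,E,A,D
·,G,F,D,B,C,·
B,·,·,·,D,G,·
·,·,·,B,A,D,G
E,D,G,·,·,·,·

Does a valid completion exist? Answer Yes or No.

Block 2, plot 7: block 2 together with plot 7 already contain {A, B, C, D, E, F, G} — every symbol — so nothing can go there. The grid has no valid completion.

No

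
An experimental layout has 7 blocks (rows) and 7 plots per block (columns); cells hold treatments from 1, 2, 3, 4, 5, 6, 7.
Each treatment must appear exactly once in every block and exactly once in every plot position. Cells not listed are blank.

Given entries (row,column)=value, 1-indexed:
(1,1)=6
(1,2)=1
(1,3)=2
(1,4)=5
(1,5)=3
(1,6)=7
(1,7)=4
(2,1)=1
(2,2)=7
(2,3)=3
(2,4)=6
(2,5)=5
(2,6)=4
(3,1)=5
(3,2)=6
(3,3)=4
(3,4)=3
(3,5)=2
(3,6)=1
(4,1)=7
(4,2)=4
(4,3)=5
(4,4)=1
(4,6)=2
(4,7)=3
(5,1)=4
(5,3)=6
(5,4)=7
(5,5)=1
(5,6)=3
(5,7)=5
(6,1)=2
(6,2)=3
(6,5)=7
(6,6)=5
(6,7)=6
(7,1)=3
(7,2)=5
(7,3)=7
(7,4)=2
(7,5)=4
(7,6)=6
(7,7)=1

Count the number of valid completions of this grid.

Block 2, plot 7: eliminating its block and plot leaves {2}.
Block 3, plot 7: eliminating its block and plot leaves {7}.
Block 4, plot 5: eliminating its block and plot leaves {6}.
Block 5, plot 2: eliminating its block and plot leaves {2}.
Block 6, plot 3: eliminating its block and plot leaves {1}.
Block 6, plot 4: eliminating its block and plot leaves {4}.
Only one assignment across all blanks avoids any block or plot repeat, giving 1 completion.

1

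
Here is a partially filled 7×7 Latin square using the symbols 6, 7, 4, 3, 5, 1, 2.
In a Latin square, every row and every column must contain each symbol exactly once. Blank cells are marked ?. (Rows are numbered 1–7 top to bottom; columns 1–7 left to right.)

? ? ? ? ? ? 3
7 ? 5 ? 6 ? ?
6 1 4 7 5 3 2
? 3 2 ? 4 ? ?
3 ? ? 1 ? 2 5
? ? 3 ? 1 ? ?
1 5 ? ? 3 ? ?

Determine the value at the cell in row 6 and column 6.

Row 4, column 1: row 4 has {4, 3, 2} and column 1 has {6, 7, 3, 1}, leaving only 5.
Row 4, column 4: row 4 has {4, 3, 5, 2} and column 4 has {7, 1}, leaving only 6.
Row 5, column 5: row 5 has {3, 5, 1, 2} and column 5 has {6, 4, 3, 5, 1}, leaving only 7.
Row 1, column 5: row 1 has {3} and column 5 has {6, 7, 4, 3, 5, 1}, leaving only 2.
Row 1, column 1: row 1 has {3, 2} and column 1 has {6, 7, 3, 5, 1}, leaving only 4.
Row 1, column 4: row 1 has {4, 3, 2} and column 4 has {6, 7, 1}, leaving only 5.
Row 5, column 3: row 5 has {7, 3, 5, 1, 2} and column 3 has {4, 3, 5, 2}, leaving only 6.
Row 5, column 2: row 5 has {6, 7, 3, 5, 1, 2} and column 2 has {3, 5, 1}, leaving only 4.
Row 2, column 2: row 2 has {6, 7, 5} and column 2 has {4, 3, 5, 1}, leaving only 2.
Row 6, column 1: row 6 has {3, 1} and column 1 has {6, 7, 4, 3, 5, 1}, leaving only 2.
Row 6, column 4: row 6 has {3, 1, 2} and column 4 has {6, 7, 5, 1}, leaving only 4.
Row 2, column 4: row 2 has {6, 7, 5, 2} and column 4 has {6, 7, 4, 5, 1}, leaving only 3.
Row 7, column 3: row 7 has {3, 5, 1} and column 3 has {6, 4, 3, 5, 2}, leaving only 7.
Row 1, column 3: row 1 has {4, 3, 5, 2} and column 3 has {6, 7, 4, 3, 5, 2}, leaving only 1.
Row 7, column 4: row 7 has {7, 3, 5, 1} and column 4 has {6, 7, 4, 3, 5, 1}, leaving only 2.
Row 6, column 6 is narrowed to {6, 7, 5}.
If it were 6, then row 7, column 6 would be left with no valid symbol.
If it were 7, then row 7, column 6 would be left with no valid symbol.
So row 6, column 6 must be 5.

5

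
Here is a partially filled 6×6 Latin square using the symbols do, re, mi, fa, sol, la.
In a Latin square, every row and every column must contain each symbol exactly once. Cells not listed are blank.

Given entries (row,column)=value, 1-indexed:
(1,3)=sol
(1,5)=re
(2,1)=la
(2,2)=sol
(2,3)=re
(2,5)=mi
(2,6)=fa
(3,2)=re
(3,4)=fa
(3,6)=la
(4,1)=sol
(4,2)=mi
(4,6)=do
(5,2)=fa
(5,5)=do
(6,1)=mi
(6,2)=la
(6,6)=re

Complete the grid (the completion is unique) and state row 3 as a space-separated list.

Row 3, column 1: row 3 has {re, fa, la} and column 1 has {mi, sol, la}, leaving only do.
Row 3, column 3: row 3 has {do, re, fa, la} and column 3 has {re, sol}, leaving only mi.
Row 3, column 5: row 3 has {do, re, mi, fa, la} and column 5 has {do, re, mi}, leaving only sol.
So row 3 reads: do re mi fa sol la.

do re mi fa sol la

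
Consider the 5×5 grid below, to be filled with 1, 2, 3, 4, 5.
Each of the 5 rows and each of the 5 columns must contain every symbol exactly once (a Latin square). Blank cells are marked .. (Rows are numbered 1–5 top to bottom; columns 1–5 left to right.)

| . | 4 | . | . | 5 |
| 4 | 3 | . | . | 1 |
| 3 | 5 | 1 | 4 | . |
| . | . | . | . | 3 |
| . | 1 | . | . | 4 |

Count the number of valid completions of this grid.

Row 1, column 1: eliminating its row and column leaves {1, 2}.
Row 1, column 3: eliminating its row and column leaves {2, 3}.
Row 1, column 4: eliminating its row and column leaves {1, 2, 3}.
Row 2, column 3: eliminating its row and column leaves {2, 5}.
Row 2, column 4: eliminating its row and column leaves {2, 5}.
Row 3, column 5: eliminating its row and column leaves {2}.
Row 4, column 1: eliminating its row and column leaves {1, 2, 5}.
Row 4, column 2: eliminating its row and column leaves {2}.
Row 4, column 3: eliminating its row and column leaves {2, 4, 5}.
Row 4, column 4: eliminating its row and column leaves {1, 2, 5}.
Row 5, column 1: eliminating its row and column leaves {2, 5}.
Row 5, column 3: eliminating its row and column leaves {2, 3, 5}.
Row 5, column 4: eliminating its row and column leaves {2, 3, 5}.
Enumerating the assignments across these blanks that avoid any row or column repeat gives 3 completions.

3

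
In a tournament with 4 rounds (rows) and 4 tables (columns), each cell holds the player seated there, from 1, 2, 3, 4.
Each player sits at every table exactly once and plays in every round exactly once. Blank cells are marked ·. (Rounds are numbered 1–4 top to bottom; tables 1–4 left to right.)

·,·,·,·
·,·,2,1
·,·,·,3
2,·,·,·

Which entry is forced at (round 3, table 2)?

2

Round 4, table 4: round 4 has {2} and table 4 has {1, 3}, leaving only 4.
Round 1, table 4: round 1 has {} and table 4 has {1, 3, 4}, leaving only 2.
Round 3, table 2 is narrowed to {1, 2, 4}.
If it were 1, then round 3, table 3 would be left with no valid symbol.
If it were 4, then round 4, table 2 would be left with no valid symbol.
So round 3, table 2 must be 2.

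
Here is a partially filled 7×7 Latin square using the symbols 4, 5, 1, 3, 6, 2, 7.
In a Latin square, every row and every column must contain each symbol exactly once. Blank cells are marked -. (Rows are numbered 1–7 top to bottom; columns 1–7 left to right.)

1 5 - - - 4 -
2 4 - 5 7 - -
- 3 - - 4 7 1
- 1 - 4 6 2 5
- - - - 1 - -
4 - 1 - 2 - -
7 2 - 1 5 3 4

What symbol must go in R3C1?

Row 1, column 5: row 1 has {4, 5, 1} and column 5 has {4, 5, 1, 6, 2, 7}, leaving only 3.
Row 4, column 1: row 4 has {4, 5, 1, 6, 2} and column 1 has {4, 1, 2, 7}, leaving only 3.
Row 4, column 3: row 4 has {4, 5, 1, 3, 6, 2} and column 3 has {1}, leaving only 7.
Row 7, column 3: row 7 has {4, 5, 1, 3, 2, 7} and column 3 has {1, 7}, leaving only 6.
Row 1, column 3: row 1 has {4, 5, 1, 3} and column 3 has {1, 6, 7}, leaving only 2.
Row 2, column 3: row 2 has {4, 5, 2, 7} and column 3 has {1, 6, 2, 7}, leaving only 3.
Row 2, column 7: row 2 has {4, 5, 3, 2, 7} and column 7 has {4, 5, 1}, leaving only 6.
Row 1, column 7: row 1 has {4, 5, 1, 3, 2} and column 7 has {4, 5, 1, 6}, leaving only 7.
Row 1, column 4: row 1 has {4, 5, 1, 3, 2, 7} and column 4 has {4, 5, 1}, leaving only 6.
Row 2, column 6: row 2 has {4, 5, 3, 6, 2, 7} and column 6 has {4, 3, 2, 7}, leaving only 1.
Row 3, column 3: row 3 has {4, 1, 3, 7} and column 3 has {1, 3, 6, 2, 7}, leaving only 5.
Row 3 already has {4, 5, 1, 3, 7} and column 1 already has {4, 1, 3, 2, 7}, so row 3, column 1 must be 6.

6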